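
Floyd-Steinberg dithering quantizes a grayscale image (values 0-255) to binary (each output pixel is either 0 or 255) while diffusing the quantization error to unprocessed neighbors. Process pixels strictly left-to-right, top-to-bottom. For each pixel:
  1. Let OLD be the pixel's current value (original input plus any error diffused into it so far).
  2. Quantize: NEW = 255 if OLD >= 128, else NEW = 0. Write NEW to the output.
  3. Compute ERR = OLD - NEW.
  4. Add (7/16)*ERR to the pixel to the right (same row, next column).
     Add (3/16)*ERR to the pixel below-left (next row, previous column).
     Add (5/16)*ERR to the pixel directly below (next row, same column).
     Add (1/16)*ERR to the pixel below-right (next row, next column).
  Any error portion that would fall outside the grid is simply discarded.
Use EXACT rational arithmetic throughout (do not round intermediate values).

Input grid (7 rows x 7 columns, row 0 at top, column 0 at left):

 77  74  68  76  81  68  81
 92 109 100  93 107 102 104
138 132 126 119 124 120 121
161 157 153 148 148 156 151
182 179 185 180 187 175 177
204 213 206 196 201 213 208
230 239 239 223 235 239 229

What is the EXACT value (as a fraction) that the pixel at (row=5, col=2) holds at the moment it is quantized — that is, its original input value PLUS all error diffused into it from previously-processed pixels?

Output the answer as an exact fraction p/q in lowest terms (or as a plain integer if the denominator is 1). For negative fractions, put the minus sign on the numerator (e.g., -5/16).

Answer: 4739000368444401/35184372088832

Derivation:
(0,0): OLD=77 → NEW=0, ERR=77
(0,1): OLD=1723/16 → NEW=0, ERR=1723/16
(0,2): OLD=29469/256 → NEW=0, ERR=29469/256
(0,3): OLD=517579/4096 → NEW=0, ERR=517579/4096
(0,4): OLD=8931469/65536 → NEW=255, ERR=-7780211/65536
(0,5): OLD=16841691/1048576 → NEW=0, ERR=16841691/1048576
(0,6): OLD=1476846333/16777216 → NEW=0, ERR=1476846333/16777216
(1,0): OLD=34881/256 → NEW=255, ERR=-30399/256
(1,1): OLD=239815/2048 → NEW=0, ERR=239815/2048
(1,2): OLD=14262355/65536 → NEW=255, ERR=-2449325/65536
(1,3): OLD=26495511/262144 → NEW=0, ERR=26495511/262144
(1,4): OLD=2097644837/16777216 → NEW=0, ERR=2097644837/16777216
(1,5): OLD=22925035317/134217728 → NEW=255, ERR=-11300485323/134217728
(1,6): OLD=205464491899/2147483648 → NEW=0, ERR=205464491899/2147483648
(2,0): OLD=4025469/32768 → NEW=0, ERR=4025469/32768
(2,1): OLD=218008879/1048576 → NEW=255, ERR=-49378001/1048576
(2,2): OLD=2013068621/16777216 → NEW=0, ERR=2013068621/16777216
(2,3): OLD=30089885221/134217728 → NEW=255, ERR=-4135635419/134217728
(2,4): OLD=150454281781/1073741824 → NEW=255, ERR=-123349883339/1073741824
(2,5): OLD=2377123426407/34359738368 → NEW=0, ERR=2377123426407/34359738368
(2,6): OLD=96704552574529/549755813888 → NEW=255, ERR=-43483179966911/549755813888
(3,0): OLD=3197072813/16777216 → NEW=255, ERR=-1081117267/16777216
(3,1): OLD=19363275817/134217728 → NEW=255, ERR=-14862244823/134217728
(3,2): OLD=143162369419/1073741824 → NEW=255, ERR=-130641795701/1073741824
(3,3): OLD=305372348573/4294967296 → NEW=0, ERR=305372348573/4294967296
(3,4): OLD=84801378253229/549755813888 → NEW=255, ERR=-55386354288211/549755813888
(3,5): OLD=490525612694615/4398046511104 → NEW=0, ERR=490525612694615/4398046511104
(3,6): OLD=12624304259593225/70368744177664 → NEW=255, ERR=-5319725505711095/70368744177664
(4,0): OLD=303010598787/2147483648 → NEW=255, ERR=-244597731453/2147483648
(4,1): OLD=2326995677479/34359738368 → NEW=0, ERR=2326995677479/34359738368
(4,2): OLD=100615309690537/549755813888 → NEW=255, ERR=-39572422850903/549755813888
(4,3): OLD=634340212432147/4398046511104 → NEW=255, ERR=-487161647899373/4398046511104
(4,4): OLD=4658823788710857/35184372088832 → NEW=255, ERR=-4313191093941303/35184372088832
(4,5): OLD=152841227531825865/1125899906842624 → NEW=255, ERR=-134263248713043255/1125899906842624
(4,6): OLD=1948702311579942223/18014398509481984 → NEW=0, ERR=1948702311579942223/18014398509481984
(5,0): OLD=99563354549349/549755813888 → NEW=255, ERR=-40624377992091/549755813888
(5,1): OLD=797011267089655/4398046511104 → NEW=255, ERR=-324490593241865/4398046511104
(5,2): OLD=4739000368444401/35184372088832 → NEW=255, ERR=-4233014514207759/35184372088832
Target (5,2): original=206, with diffused error = 4739000368444401/35184372088832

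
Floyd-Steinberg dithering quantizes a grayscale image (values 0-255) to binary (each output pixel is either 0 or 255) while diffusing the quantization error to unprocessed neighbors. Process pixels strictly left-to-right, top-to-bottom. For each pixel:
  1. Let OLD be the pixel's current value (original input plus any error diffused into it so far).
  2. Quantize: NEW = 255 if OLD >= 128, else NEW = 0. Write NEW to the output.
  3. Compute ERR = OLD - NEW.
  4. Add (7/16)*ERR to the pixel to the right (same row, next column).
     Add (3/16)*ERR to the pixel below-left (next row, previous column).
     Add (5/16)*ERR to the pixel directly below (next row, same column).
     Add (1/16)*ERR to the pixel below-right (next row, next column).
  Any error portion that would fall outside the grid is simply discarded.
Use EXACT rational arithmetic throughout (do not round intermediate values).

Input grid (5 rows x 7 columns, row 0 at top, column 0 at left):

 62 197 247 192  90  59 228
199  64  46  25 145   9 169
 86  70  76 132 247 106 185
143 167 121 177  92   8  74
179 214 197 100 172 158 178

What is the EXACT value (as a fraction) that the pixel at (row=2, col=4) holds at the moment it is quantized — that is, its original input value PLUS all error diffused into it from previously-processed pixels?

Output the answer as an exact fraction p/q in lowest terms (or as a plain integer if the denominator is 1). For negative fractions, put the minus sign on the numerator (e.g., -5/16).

Answer: 143196770503/536870912

Derivation:
(0,0): OLD=62 → NEW=0, ERR=62
(0,1): OLD=1793/8 → NEW=255, ERR=-247/8
(0,2): OLD=29887/128 → NEW=255, ERR=-2753/128
(0,3): OLD=373945/2048 → NEW=255, ERR=-148295/2048
(0,4): OLD=1911055/32768 → NEW=0, ERR=1911055/32768
(0,5): OLD=44310377/524288 → NEW=0, ERR=44310377/524288
(0,6): OLD=2222775263/8388608 → NEW=255, ERR=83680223/8388608
(1,0): OLD=27211/128 → NEW=255, ERR=-5429/128
(1,1): OLD=36493/1024 → NEW=0, ERR=36493/1024
(1,2): OLD=1289873/32768 → NEW=0, ERR=1289873/32768
(1,3): OLD=3825277/131072 → NEW=0, ERR=3825277/131072
(1,4): OLD=1571307927/8388608 → NEW=255, ERR=-567787113/8388608
(1,5): OLD=759275335/67108864 → NEW=0, ERR=759275335/67108864
(1,6): OLD=195796232777/1073741824 → NEW=255, ERR=-78007932343/1073741824
(2,0): OLD=1301343/16384 → NEW=0, ERR=1301343/16384
(2,1): OLD=63237637/524288 → NEW=0, ERR=63237637/524288
(2,2): OLD=1247975247/8388608 → NEW=255, ERR=-891119793/8388608
(2,3): OLD=5664918167/67108864 → NEW=0, ERR=5664918167/67108864
(2,4): OLD=143196770503/536870912 → NEW=255, ERR=6294687943/536870912
Target (2,4): original=247, with diffused error = 143196770503/536870912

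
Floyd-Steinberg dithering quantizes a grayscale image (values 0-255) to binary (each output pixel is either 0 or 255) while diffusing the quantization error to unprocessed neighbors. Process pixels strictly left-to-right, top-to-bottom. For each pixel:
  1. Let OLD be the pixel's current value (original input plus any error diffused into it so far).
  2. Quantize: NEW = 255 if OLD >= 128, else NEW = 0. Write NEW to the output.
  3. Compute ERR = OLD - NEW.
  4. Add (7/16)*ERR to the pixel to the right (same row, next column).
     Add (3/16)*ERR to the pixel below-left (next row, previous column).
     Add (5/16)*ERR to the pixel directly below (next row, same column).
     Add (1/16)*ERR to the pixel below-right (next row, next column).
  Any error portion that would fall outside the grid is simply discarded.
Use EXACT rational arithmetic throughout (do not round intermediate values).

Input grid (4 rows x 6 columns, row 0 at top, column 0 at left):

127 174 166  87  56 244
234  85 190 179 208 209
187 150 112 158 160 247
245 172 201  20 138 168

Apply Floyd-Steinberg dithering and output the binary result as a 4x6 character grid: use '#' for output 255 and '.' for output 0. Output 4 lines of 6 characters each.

(0,0): OLD=127 → NEW=0, ERR=127
(0,1): OLD=3673/16 → NEW=255, ERR=-407/16
(0,2): OLD=39647/256 → NEW=255, ERR=-25633/256
(0,3): OLD=176921/4096 → NEW=0, ERR=176921/4096
(0,4): OLD=4908463/65536 → NEW=0, ERR=4908463/65536
(0,5): OLD=290211785/1048576 → NEW=255, ERR=22824905/1048576
(1,0): OLD=68843/256 → NEW=255, ERR=3563/256
(1,1): OLD=148077/2048 → NEW=0, ERR=148077/2048
(1,2): OLD=12900849/65536 → NEW=255, ERR=-3810831/65536
(1,3): OLD=45834077/262144 → NEW=255, ERR=-21012643/262144
(1,4): OLD=3407750455/16777216 → NEW=255, ERR=-870439625/16777216
(1,5): OLD=53092491857/268435456 → NEW=255, ERR=-15358549423/268435456
(2,0): OLD=6714367/32768 → NEW=255, ERR=-1641473/32768
(2,1): OLD=147477733/1048576 → NEW=255, ERR=-119909147/1048576
(2,2): OLD=558481391/16777216 → NEW=0, ERR=558481391/16777216
(2,3): OLD=18005617207/134217728 → NEW=255, ERR=-16219903433/134217728
(2,4): OLD=322888354597/4294967296 → NEW=0, ERR=322888354597/4294967296
(2,5): OLD=17782412738131/68719476736 → NEW=255, ERR=258946170451/68719476736
(3,0): OLD=3488054799/16777216 → NEW=255, ERR=-790135281/16777216
(3,1): OLD=15941114851/134217728 → NEW=0, ERR=15941114851/134217728
(3,2): OLD=250781595865/1073741824 → NEW=255, ERR=-23022569255/1073741824
(3,3): OLD=-753790653813/68719476736 → NEW=0, ERR=-753790653813/68719476736
(3,4): OLD=82379693188907/549755813888 → NEW=255, ERR=-57808039352533/549755813888
(3,5): OLD=1124774908469669/8796093022208 → NEW=0, ERR=1124774908469669/8796093022208
Row 0: .##..#
Row 1: #.####
Row 2: ##.#.#
Row 3: #.#.#.

Answer: .##..#
#.####
##.#.#
#.#.#.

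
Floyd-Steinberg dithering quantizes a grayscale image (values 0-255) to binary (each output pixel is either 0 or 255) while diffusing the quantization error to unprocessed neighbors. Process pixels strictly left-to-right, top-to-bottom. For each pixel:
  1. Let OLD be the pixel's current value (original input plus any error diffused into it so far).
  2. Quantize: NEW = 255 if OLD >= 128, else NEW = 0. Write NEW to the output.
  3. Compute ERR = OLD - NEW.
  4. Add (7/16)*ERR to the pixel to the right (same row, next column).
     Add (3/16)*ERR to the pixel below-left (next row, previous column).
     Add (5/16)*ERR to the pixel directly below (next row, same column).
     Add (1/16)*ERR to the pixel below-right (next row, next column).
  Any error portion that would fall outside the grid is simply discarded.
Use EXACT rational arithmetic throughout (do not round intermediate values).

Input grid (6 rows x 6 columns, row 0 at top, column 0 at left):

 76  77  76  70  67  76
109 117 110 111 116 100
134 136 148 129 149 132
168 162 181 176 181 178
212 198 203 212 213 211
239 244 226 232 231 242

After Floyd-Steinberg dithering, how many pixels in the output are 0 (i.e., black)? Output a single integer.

(0,0): OLD=76 → NEW=0, ERR=76
(0,1): OLD=441/4 → NEW=0, ERR=441/4
(0,2): OLD=7951/64 → NEW=0, ERR=7951/64
(0,3): OLD=127337/1024 → NEW=0, ERR=127337/1024
(0,4): OLD=1989087/16384 → NEW=0, ERR=1989087/16384
(0,5): OLD=33846553/262144 → NEW=255, ERR=-33000167/262144
(1,0): OLD=9819/64 → NEW=255, ERR=-6501/64
(1,1): OLD=69149/512 → NEW=255, ERR=-61411/512
(1,2): OLD=2073473/16384 → NEW=0, ERR=2073473/16384
(1,3): OLD=15450493/65536 → NEW=255, ERR=-1261187/65536
(1,4): OLD=543950759/4194304 → NEW=255, ERR=-525596761/4194304
(1,5): OLD=900901985/67108864 → NEW=0, ERR=900901985/67108864
(2,0): OLD=653455/8192 → NEW=0, ERR=653455/8192
(2,1): OLD=39530357/262144 → NEW=255, ERR=-27316363/262144
(2,2): OLD=548843615/4194304 → NEW=255, ERR=-520703905/4194304
(2,3): OLD=1781277543/33554432 → NEW=0, ERR=1781277543/33554432
(2,4): OLD=144288926965/1073741824 → NEW=255, ERR=-129515238155/1073741824
(2,5): OLD=1298655453187/17179869184 → NEW=0, ERR=1298655453187/17179869184
(3,0): OLD=727246783/4194304 → NEW=255, ERR=-342300737/4194304
(3,1): OLD=2531339507/33554432 → NEW=0, ERR=2531339507/33554432
(3,2): OLD=47956096793/268435456 → NEW=255, ERR=-20494944487/268435456
(3,3): OLD=2212957023483/17179869184 → NEW=255, ERR=-2167909618437/17179869184
(3,4): OLD=14512147618491/137438953472 → NEW=0, ERR=14512147618491/137438953472
(3,5): OLD=528379440461333/2199023255552 → NEW=255, ERR=-32371489704427/2199023255552
(4,0): OLD=107718622385/536870912 → NEW=255, ERR=-29183460175/536870912
(4,1): OLD=1532245827293/8589934592 → NEW=255, ERR=-658187493667/8589934592
(4,2): OLD=34819524934727/274877906944 → NEW=0, ERR=34819524934727/274877906944
(4,3): OLD=1068775827978435/4398046511104 → NEW=255, ERR=-52726032353085/4398046511104
(4,4): OLD=16192190101782963/70368744177664 → NEW=255, ERR=-1751839663521357/70368744177664
(4,5): OLD=227552783927103237/1125899906842624 → NEW=255, ERR=-59551692317765883/1125899906842624
(5,0): OLD=28538670584807/137438953472 → NEW=255, ERR=-6508262550553/137438953472
(5,1): OLD=966214317209495/4398046511104 → NEW=255, ERR=-155287543122025/4398046511104
(5,2): OLD=8553357641629645/35184372088832 → NEW=255, ERR=-418657241022515/35184372088832
(5,3): OLD=254787773817652799/1125899906842624 → NEW=255, ERR=-32316702427216321/1125899906842624
(5,4): OLD=450351128047803511/2251799813685248 → NEW=255, ERR=-123857824441934729/2251799813685248
(5,5): OLD=7200388315085394899/36028797018963968 → NEW=255, ERR=-1986954924750416941/36028797018963968
Output grid:
  Row 0: .....#  (5 black, running=5)
  Row 1: ##.##.  (2 black, running=7)
  Row 2: .##.#.  (3 black, running=10)
  Row 3: #.##.#  (2 black, running=12)
  Row 4: ##.###  (1 black, running=13)
  Row 5: ######  (0 black, running=13)

Answer: 13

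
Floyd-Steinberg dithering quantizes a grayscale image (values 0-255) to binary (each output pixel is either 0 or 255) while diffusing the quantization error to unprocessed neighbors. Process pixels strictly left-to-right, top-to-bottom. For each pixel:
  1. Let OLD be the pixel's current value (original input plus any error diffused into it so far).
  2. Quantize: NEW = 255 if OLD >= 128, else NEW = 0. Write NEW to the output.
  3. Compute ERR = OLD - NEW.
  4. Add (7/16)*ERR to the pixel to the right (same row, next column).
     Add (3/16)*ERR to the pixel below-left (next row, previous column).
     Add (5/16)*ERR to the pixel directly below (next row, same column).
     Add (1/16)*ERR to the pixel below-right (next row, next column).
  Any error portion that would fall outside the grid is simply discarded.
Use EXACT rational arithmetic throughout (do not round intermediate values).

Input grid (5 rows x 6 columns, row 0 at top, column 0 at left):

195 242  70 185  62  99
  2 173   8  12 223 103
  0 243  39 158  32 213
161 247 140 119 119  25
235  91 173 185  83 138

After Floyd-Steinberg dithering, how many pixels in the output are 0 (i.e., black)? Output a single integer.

(0,0): OLD=195 → NEW=255, ERR=-60
(0,1): OLD=863/4 → NEW=255, ERR=-157/4
(0,2): OLD=3381/64 → NEW=0, ERR=3381/64
(0,3): OLD=213107/1024 → NEW=255, ERR=-48013/1024
(0,4): OLD=679717/16384 → NEW=0, ERR=679717/16384
(0,5): OLD=30710275/262144 → NEW=0, ERR=30710275/262144
(1,0): OLD=-1543/64 → NEW=0, ERR=-1543/64
(1,1): OLD=80047/512 → NEW=255, ERR=-50513/512
(1,2): OLD=-489861/16384 → NEW=0, ERR=-489861/16384
(1,3): OLD=-304913/65536 → NEW=0, ERR=-304913/65536
(1,4): OLD=1061009085/4194304 → NEW=255, ERR=-8538435/4194304
(1,5): OLD=9483273499/67108864 → NEW=255, ERR=-7629486821/67108864
(2,0): OLD=-213259/8192 → NEW=0, ERR=-213259/8192
(2,1): OLD=50768695/262144 → NEW=255, ERR=-16078025/262144
(2,2): OLD=-17678811/4194304 → NEW=0, ERR=-17678811/4194304
(2,3): OLD=5115428477/33554432 → NEW=255, ERR=-3440951683/33554432
(2,4): OLD=-37697351369/1073741824 → NEW=0, ERR=-37697351369/1073741824
(2,5): OLD=2782885891569/17179869184 → NEW=255, ERR=-1597980750351/17179869184
(3,0): OLD=592927429/4194304 → NEW=255, ERR=-476620091/4194304
(3,1): OLD=5895540865/33554432 → NEW=255, ERR=-2660839295/33554432
(3,2): OLD=21724028963/268435456 → NEW=0, ERR=21724028963/268435456
(3,3): OLD=1984507144857/17179869184 → NEW=0, ERR=1984507144857/17179869184
(3,4): OLD=18515261659033/137438953472 → NEW=255, ERR=-16531671476327/137438953472
(3,5): OLD=-129490609934761/2199023255552 → NEW=0, ERR=-129490609934761/2199023255552
(4,0): OLD=99117342795/536870912 → NEW=255, ERR=-37784739765/536870912
(4,1): OLD=373660528047/8589934592 → NEW=0, ERR=373660528047/8589934592
(4,2): OLD=64327986277661/274877906944 → NEW=255, ERR=-5765879993059/274877906944
(4,3): OLD=855093392991537/4398046511104 → NEW=255, ERR=-266408467339983/4398046511104
(4,4): OLD=1061769228628737/70368744177664 → NEW=0, ERR=1061769228628737/70368744177664
(4,5): OLD=133623858359242087/1125899906842624 → NEW=0, ERR=133623858359242087/1125899906842624
Output grid:
  Row 0: ##.#..  (3 black, running=3)
  Row 1: .#..##  (3 black, running=6)
  Row 2: .#.#.#  (3 black, running=9)
  Row 3: ##..#.  (3 black, running=12)
  Row 4: #.##..  (3 black, running=15)

Answer: 15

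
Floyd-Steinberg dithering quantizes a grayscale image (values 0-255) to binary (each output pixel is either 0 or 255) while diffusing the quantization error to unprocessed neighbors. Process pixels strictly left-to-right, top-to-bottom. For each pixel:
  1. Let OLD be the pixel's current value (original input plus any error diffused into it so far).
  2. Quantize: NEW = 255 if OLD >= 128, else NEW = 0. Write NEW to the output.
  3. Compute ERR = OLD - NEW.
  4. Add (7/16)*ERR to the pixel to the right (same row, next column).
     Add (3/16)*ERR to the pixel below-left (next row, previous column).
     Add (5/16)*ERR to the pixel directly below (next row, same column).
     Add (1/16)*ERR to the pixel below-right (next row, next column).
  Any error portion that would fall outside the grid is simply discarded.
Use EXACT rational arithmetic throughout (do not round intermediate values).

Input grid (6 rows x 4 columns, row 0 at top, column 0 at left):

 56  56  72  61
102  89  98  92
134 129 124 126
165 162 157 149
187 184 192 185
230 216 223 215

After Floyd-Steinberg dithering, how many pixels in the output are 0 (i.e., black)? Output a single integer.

(0,0): OLD=56 → NEW=0, ERR=56
(0,1): OLD=161/2 → NEW=0, ERR=161/2
(0,2): OLD=3431/32 → NEW=0, ERR=3431/32
(0,3): OLD=55249/512 → NEW=0, ERR=55249/512
(1,0): OLD=4307/32 → NEW=255, ERR=-3853/32
(1,1): OLD=21781/256 → NEW=0, ERR=21781/256
(1,2): OLD=1589193/8192 → NEW=255, ERR=-499767/8192
(1,3): OLD=13858511/131072 → NEW=0, ERR=13858511/131072
(2,0): OLD=460087/4096 → NEW=0, ERR=460087/4096
(2,1): OLD=24348797/131072 → NEW=255, ERR=-9074563/131072
(2,2): OLD=26158869/262144 → NEW=0, ERR=26158869/262144
(2,3): OLD=834186953/4194304 → NEW=255, ERR=-235360567/4194304
(3,0): OLD=392420311/2097152 → NEW=255, ERR=-142353449/2097152
(3,1): OLD=4576756201/33554432 → NEW=255, ERR=-3979623959/33554432
(3,2): OLD=65201299895/536870912 → NEW=0, ERR=65201299895/536870912
(3,3): OLD=1639251954305/8589934592 → NEW=255, ERR=-551181366655/8589934592
(4,0): OLD=77067712747/536870912 → NEW=255, ERR=-59834369813/536870912
(4,1): OLD=501249438129/4294967296 → NEW=0, ERR=501249438129/4294967296
(4,2): OLD=35949547358561/137438953472 → NEW=255, ERR=902614223201/137438953472
(4,3): OLD=385734625280247/2199023255552 → NEW=255, ERR=-175016304885513/2199023255552
(5,0): OLD=14915853171147/68719476736 → NEW=255, ERR=-2607613396533/68719476736
(5,1): OLD=506072589745885/2199023255552 → NEW=255, ERR=-54678340419875/2199023255552
(5,2): OLD=113549477006125/549755813888 → NEW=255, ERR=-26638255535315/549755813888
(5,3): OLD=5958129147253711/35184372088832 → NEW=255, ERR=-3013885735398449/35184372088832
Output grid:
  Row 0: ....  (4 black, running=4)
  Row 1: #.#.  (2 black, running=6)
  Row 2: .#.#  (2 black, running=8)
  Row 3: ##.#  (1 black, running=9)
  Row 4: #.##  (1 black, running=10)
  Row 5: ####  (0 black, running=10)

Answer: 10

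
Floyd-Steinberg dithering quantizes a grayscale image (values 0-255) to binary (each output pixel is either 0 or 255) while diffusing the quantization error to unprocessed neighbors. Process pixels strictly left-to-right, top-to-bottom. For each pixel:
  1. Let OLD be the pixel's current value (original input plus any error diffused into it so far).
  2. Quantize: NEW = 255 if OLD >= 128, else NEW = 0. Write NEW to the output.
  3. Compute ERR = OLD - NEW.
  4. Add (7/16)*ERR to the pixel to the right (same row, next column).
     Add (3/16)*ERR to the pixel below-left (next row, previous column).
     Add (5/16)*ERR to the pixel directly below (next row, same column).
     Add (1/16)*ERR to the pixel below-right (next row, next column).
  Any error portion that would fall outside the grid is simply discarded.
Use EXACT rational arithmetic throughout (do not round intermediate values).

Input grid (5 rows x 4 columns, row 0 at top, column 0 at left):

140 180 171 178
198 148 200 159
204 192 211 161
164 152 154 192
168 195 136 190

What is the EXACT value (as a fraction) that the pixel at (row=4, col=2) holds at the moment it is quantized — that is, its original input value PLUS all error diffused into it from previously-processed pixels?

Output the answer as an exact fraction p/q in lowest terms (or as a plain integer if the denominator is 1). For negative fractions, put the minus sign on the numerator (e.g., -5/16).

(0,0): OLD=140 → NEW=255, ERR=-115
(0,1): OLD=2075/16 → NEW=255, ERR=-2005/16
(0,2): OLD=29741/256 → NEW=0, ERR=29741/256
(0,3): OLD=937275/4096 → NEW=255, ERR=-107205/4096
(1,0): OLD=35473/256 → NEW=255, ERR=-29807/256
(1,1): OLD=148471/2048 → NEW=0, ERR=148471/2048
(1,2): OLD=16730179/65536 → NEW=255, ERR=18499/65536
(1,3): OLD=165890373/1048576 → NEW=255, ERR=-101496507/1048576
(2,0): OLD=5937805/32768 → NEW=255, ERR=-2418035/32768
(2,1): OLD=183654367/1048576 → NEW=255, ERR=-83732513/1048576
(2,2): OLD=340859067/2097152 → NEW=255, ERR=-193914693/2097152
(2,3): OLD=3030487599/33554432 → NEW=0, ERR=3030487599/33554432
(3,0): OLD=2113380285/16777216 → NEW=0, ERR=2113380285/16777216
(3,1): OLD=43005263715/268435456 → NEW=255, ERR=-25445777565/268435456
(3,2): OLD=410495296157/4294967296 → NEW=0, ERR=410495296157/4294967296
(3,3): OLD=17609981378507/68719476736 → NEW=255, ERR=86514810827/68719476736
(4,0): OLD=814287595833/4294967296 → NEW=255, ERR=-280929064647/4294967296
(4,1): OLD=5585321773611/34359738368 → NEW=255, ERR=-3176411510229/34359738368
(4,2): OLD=131648869302731/1099511627776 → NEW=0, ERR=131648869302731/1099511627776
Target (4,2): original=136, with diffused error = 131648869302731/1099511627776

Answer: 131648869302731/1099511627776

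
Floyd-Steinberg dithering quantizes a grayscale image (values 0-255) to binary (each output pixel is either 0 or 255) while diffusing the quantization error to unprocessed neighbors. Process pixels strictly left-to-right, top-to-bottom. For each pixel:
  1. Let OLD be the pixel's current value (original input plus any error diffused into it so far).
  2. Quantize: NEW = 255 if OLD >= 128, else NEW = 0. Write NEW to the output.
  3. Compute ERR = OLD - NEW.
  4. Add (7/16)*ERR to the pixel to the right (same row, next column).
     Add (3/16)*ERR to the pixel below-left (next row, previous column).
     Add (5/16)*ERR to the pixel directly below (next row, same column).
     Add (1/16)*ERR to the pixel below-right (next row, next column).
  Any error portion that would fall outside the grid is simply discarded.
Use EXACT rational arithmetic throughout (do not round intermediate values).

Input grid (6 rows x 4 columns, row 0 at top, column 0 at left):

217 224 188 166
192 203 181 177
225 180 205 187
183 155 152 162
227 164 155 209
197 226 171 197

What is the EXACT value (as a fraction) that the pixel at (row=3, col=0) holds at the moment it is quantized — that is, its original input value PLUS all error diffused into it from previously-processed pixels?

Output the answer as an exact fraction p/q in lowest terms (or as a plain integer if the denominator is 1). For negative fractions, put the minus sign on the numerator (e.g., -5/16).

Answer: 1523592997/8388608

Derivation:
(0,0): OLD=217 → NEW=255, ERR=-38
(0,1): OLD=1659/8 → NEW=255, ERR=-381/8
(0,2): OLD=21397/128 → NEW=255, ERR=-11243/128
(0,3): OLD=261267/2048 → NEW=0, ERR=261267/2048
(1,0): OLD=21913/128 → NEW=255, ERR=-10727/128
(1,1): OLD=135791/1024 → NEW=255, ERR=-125329/1024
(1,2): OLD=3963227/32768 → NEW=0, ERR=3963227/32768
(1,3): OLD=138564717/524288 → NEW=255, ERR=4871277/524288
(2,0): OLD=2881333/16384 → NEW=255, ERR=-1296587/16384
(2,1): OLD=65310551/524288 → NEW=0, ERR=65310551/524288
(2,2): OLD=305542755/1048576 → NEW=255, ERR=38155875/1048576
(2,3): OLD=3579966551/16777216 → NEW=255, ERR=-698223529/16777216
(3,0): OLD=1523592997/8388608 → NEW=255, ERR=-615502043/8388608
Target (3,0): original=183, with diffused error = 1523592997/8388608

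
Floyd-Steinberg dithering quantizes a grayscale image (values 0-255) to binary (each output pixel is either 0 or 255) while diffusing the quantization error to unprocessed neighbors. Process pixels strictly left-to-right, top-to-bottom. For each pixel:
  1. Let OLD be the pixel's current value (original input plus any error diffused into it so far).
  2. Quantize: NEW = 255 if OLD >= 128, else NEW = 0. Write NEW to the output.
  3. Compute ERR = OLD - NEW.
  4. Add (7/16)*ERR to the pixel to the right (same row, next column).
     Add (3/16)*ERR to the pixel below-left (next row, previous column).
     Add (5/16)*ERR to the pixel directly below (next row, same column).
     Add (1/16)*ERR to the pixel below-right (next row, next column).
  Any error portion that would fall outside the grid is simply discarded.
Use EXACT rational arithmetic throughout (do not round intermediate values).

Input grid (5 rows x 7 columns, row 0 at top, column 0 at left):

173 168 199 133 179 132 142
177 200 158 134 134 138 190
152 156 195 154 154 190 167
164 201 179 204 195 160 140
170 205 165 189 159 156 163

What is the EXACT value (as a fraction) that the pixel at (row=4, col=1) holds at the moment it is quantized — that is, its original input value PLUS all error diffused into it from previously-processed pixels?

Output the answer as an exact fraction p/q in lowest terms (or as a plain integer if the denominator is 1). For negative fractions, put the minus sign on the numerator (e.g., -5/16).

Answer: 2274335413197/17179869184

Derivation:
(0,0): OLD=173 → NEW=255, ERR=-82
(0,1): OLD=1057/8 → NEW=255, ERR=-983/8
(0,2): OLD=18591/128 → NEW=255, ERR=-14049/128
(0,3): OLD=174041/2048 → NEW=0, ERR=174041/2048
(0,4): OLD=7083759/32768 → NEW=255, ERR=-1272081/32768
(0,5): OLD=60301449/524288 → NEW=0, ERR=60301449/524288
(0,6): OLD=1613292479/8388608 → NEW=255, ERR=-525802561/8388608
(1,0): OLD=16427/128 → NEW=255, ERR=-16213/128
(1,1): OLD=82413/1024 → NEW=0, ERR=82413/1024
(1,2): OLD=5477681/32768 → NEW=255, ERR=-2878159/32768
(1,3): OLD=14154493/131072 → NEW=0, ERR=14154493/131072
(1,4): OLD=1644091639/8388608 → NEW=255, ERR=-495003401/8388608
(1,5): OLD=8989039079/67108864 → NEW=255, ERR=-8123721241/67108864
(1,6): OLD=133831380905/1073741824 → NEW=0, ERR=133831380905/1073741824
(2,0): OLD=2089087/16384 → NEW=0, ERR=2089087/16384
(2,1): OLD=111437221/524288 → NEW=255, ERR=-22256219/524288
(2,2): OLD=1461781679/8388608 → NEW=255, ERR=-677313361/8388608
(2,3): OLD=9117977719/67108864 → NEW=255, ERR=-7994782601/67108864
(2,4): OLD=36234281671/536870912 → NEW=0, ERR=36234281671/536870912
(2,5): OLD=3459691096461/17179869184 → NEW=255, ERR=-921175545459/17179869184
(2,6): OLD=48083219476139/274877906944 → NEW=255, ERR=-22010646794581/274877906944
(3,0): OLD=1643216975/8388608 → NEW=255, ERR=-495878065/8388608
(3,1): OLD=10381895907/67108864 → NEW=255, ERR=-6730864413/67108864
(3,2): OLD=45579028665/536870912 → NEW=0, ERR=45579028665/536870912
(3,3): OLD=454240835823/2147483648 → NEW=255, ERR=-93367494417/2147483648
(3,4): OLD=49359906251855/274877906944 → NEW=255, ERR=-20733960018865/274877906944
(3,5): OLD=218687844919837/2199023255552 → NEW=0, ERR=218687844919837/2199023255552
(3,6): OLD=5458290665273347/35184372088832 → NEW=255, ERR=-3513724217378813/35184372088832
(4,0): OLD=142508394241/1073741824 → NEW=255, ERR=-131295770879/1073741824
(4,1): OLD=2274335413197/17179869184 → NEW=255, ERR=-2106531228723/17179869184
Target (4,1): original=205, with diffused error = 2274335413197/17179869184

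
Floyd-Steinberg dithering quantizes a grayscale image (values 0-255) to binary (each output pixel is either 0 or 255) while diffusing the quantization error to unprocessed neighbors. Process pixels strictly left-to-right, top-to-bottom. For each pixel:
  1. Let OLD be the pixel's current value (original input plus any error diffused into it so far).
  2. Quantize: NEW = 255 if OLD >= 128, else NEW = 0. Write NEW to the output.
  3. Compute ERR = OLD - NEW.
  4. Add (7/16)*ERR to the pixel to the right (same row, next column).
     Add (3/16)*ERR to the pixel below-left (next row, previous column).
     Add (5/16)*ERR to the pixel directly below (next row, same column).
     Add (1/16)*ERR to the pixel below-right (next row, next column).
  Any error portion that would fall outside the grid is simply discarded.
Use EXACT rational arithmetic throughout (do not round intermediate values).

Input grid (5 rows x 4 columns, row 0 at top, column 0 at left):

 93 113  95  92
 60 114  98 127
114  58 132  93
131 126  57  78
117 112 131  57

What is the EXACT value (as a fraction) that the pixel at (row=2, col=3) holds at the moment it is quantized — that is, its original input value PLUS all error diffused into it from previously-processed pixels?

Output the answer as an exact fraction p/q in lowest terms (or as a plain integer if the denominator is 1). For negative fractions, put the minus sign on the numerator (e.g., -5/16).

Answer: 1485180143/33554432

Derivation:
(0,0): OLD=93 → NEW=0, ERR=93
(0,1): OLD=2459/16 → NEW=255, ERR=-1621/16
(0,2): OLD=12973/256 → NEW=0, ERR=12973/256
(0,3): OLD=467643/4096 → NEW=0, ERR=467643/4096
(1,0): OLD=17937/256 → NEW=0, ERR=17937/256
(1,1): OLD=262775/2048 → NEW=255, ERR=-259465/2048
(1,2): OLD=4815811/65536 → NEW=0, ERR=4815811/65536
(1,3): OLD=207612357/1048576 → NEW=255, ERR=-59774523/1048576
(2,0): OLD=3674637/32768 → NEW=0, ERR=3674637/32768
(2,1): OLD=89787231/1048576 → NEW=0, ERR=89787231/1048576
(2,2): OLD=364524795/2097152 → NEW=255, ERR=-170248965/2097152
(2,3): OLD=1485180143/33554432 → NEW=0, ERR=1485180143/33554432
Target (2,3): original=93, with diffused error = 1485180143/33554432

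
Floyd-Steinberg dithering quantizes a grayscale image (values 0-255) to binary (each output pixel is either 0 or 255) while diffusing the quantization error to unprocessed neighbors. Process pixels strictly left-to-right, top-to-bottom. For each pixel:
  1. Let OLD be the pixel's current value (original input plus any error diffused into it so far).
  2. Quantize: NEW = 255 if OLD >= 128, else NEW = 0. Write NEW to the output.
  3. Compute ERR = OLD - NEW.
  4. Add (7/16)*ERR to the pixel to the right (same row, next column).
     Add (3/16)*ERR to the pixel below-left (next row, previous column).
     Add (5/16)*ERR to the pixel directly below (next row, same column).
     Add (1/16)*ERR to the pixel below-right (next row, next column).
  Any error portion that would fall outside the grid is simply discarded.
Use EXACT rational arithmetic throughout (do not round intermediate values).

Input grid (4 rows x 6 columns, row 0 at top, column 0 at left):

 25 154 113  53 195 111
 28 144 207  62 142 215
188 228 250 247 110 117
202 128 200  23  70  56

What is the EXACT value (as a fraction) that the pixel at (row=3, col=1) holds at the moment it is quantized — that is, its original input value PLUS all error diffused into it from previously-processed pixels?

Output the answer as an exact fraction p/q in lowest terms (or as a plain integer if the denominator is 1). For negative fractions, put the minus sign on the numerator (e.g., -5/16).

Answer: 4263020853/134217728

Derivation:
(0,0): OLD=25 → NEW=0, ERR=25
(0,1): OLD=2639/16 → NEW=255, ERR=-1441/16
(0,2): OLD=18841/256 → NEW=0, ERR=18841/256
(0,3): OLD=348975/4096 → NEW=0, ERR=348975/4096
(0,4): OLD=15222345/65536 → NEW=255, ERR=-1489335/65536
(0,5): OLD=105966591/1048576 → NEW=0, ERR=105966591/1048576
(1,0): OLD=4845/256 → NEW=0, ERR=4845/256
(1,1): OLD=285691/2048 → NEW=255, ERR=-236549/2048
(1,2): OLD=12439575/65536 → NEW=255, ERR=-4272105/65536
(1,3): OLD=15845067/262144 → NEW=0, ERR=15845067/262144
(1,4): OLD=3114117121/16777216 → NEW=255, ERR=-1164072959/16777216
(1,5): OLD=57661169847/268435456 → NEW=255, ERR=-10789871433/268435456
(2,0): OLD=5644537/32768 → NEW=255, ERR=-2711303/32768
(2,1): OLD=151693251/1048576 → NEW=255, ERR=-115693629/1048576
(2,2): OLD=3111707913/16777216 → NEW=255, ERR=-1166482167/16777216
(2,3): OLD=29311363073/134217728 → NEW=255, ERR=-4914157567/134217728
(2,4): OLD=294378094211/4294967296 → NEW=0, ERR=294378094211/4294967296
(2,5): OLD=8939633045445/68719476736 → NEW=255, ERR=-8583833522235/68719476736
(3,0): OLD=2608108265/16777216 → NEW=255, ERR=-1670081815/16777216
(3,1): OLD=4263020853/134217728 → NEW=0, ERR=4263020853/134217728
Target (3,1): original=128, with diffused error = 4263020853/134217728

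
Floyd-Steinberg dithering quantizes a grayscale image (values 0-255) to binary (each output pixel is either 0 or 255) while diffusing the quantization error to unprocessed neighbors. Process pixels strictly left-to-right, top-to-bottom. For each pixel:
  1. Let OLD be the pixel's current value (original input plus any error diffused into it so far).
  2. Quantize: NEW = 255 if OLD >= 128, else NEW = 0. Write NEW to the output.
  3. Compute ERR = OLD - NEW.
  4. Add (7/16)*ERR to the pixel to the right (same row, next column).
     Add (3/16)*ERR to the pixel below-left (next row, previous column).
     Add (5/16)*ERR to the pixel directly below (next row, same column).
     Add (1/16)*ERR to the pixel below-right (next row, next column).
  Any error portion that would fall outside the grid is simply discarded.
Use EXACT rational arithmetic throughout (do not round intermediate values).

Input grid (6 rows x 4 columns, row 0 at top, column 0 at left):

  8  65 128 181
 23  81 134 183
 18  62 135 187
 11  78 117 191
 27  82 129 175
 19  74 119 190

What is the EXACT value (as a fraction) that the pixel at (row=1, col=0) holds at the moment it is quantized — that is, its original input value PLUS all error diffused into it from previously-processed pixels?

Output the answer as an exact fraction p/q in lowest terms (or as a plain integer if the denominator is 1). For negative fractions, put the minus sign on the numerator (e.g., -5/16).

Answer: 1227/32

Derivation:
(0,0): OLD=8 → NEW=0, ERR=8
(0,1): OLD=137/2 → NEW=0, ERR=137/2
(0,2): OLD=5055/32 → NEW=255, ERR=-3105/32
(0,3): OLD=70937/512 → NEW=255, ERR=-59623/512
(1,0): OLD=1227/32 → NEW=0, ERR=1227/32
Target (1,0): original=23, with diffused error = 1227/32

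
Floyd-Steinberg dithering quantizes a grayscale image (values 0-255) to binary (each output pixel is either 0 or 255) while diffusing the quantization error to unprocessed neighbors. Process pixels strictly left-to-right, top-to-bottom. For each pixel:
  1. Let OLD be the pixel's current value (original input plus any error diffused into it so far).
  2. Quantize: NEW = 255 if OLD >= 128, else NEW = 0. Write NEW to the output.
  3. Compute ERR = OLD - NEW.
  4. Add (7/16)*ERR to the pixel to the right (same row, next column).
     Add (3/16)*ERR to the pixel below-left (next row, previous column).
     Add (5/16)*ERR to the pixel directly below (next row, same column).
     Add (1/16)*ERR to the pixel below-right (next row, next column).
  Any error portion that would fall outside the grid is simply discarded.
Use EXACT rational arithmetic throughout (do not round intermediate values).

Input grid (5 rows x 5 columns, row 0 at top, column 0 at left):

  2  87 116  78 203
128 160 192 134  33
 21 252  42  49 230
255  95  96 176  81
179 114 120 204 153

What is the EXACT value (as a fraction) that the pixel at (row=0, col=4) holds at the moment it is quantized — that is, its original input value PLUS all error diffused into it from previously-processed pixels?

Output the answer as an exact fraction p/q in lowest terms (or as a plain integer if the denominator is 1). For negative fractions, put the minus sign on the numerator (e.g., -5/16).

(0,0): OLD=2 → NEW=0, ERR=2
(0,1): OLD=703/8 → NEW=0, ERR=703/8
(0,2): OLD=19769/128 → NEW=255, ERR=-12871/128
(0,3): OLD=69647/2048 → NEW=0, ERR=69647/2048
(0,4): OLD=7139433/32768 → NEW=255, ERR=-1216407/32768
Target (0,4): original=203, with diffused error = 7139433/32768

Answer: 7139433/32768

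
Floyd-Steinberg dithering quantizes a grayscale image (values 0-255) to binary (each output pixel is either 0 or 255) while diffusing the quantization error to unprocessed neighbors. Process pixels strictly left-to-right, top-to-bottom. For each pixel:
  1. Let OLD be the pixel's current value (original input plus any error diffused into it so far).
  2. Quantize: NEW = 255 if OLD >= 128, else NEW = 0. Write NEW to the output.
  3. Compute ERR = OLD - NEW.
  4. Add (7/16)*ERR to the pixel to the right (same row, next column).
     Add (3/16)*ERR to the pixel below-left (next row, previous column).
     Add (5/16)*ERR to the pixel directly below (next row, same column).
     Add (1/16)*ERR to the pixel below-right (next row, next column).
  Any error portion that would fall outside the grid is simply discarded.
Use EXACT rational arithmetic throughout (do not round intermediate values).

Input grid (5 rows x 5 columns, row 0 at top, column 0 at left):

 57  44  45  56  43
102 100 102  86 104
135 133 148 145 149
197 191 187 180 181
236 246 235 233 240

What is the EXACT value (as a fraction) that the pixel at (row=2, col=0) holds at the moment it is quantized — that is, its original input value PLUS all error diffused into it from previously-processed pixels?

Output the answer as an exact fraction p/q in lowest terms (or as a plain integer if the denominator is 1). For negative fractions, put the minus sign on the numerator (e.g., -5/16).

(0,0): OLD=57 → NEW=0, ERR=57
(0,1): OLD=1103/16 → NEW=0, ERR=1103/16
(0,2): OLD=19241/256 → NEW=0, ERR=19241/256
(0,3): OLD=364063/4096 → NEW=0, ERR=364063/4096
(0,4): OLD=5366489/65536 → NEW=0, ERR=5366489/65536
(1,0): OLD=33981/256 → NEW=255, ERR=-31299/256
(1,1): OLD=175531/2048 → NEW=0, ERR=175531/2048
(1,2): OLD=12055943/65536 → NEW=255, ERR=-4655737/65536
(1,3): OLD=26934395/262144 → NEW=0, ERR=26934395/262144
(1,4): OLD=755378193/4194304 → NEW=255, ERR=-314169327/4194304
(2,0): OLD=3698313/32768 → NEW=0, ERR=3698313/32768
Target (2,0): original=135, with diffused error = 3698313/32768

Answer: 3698313/32768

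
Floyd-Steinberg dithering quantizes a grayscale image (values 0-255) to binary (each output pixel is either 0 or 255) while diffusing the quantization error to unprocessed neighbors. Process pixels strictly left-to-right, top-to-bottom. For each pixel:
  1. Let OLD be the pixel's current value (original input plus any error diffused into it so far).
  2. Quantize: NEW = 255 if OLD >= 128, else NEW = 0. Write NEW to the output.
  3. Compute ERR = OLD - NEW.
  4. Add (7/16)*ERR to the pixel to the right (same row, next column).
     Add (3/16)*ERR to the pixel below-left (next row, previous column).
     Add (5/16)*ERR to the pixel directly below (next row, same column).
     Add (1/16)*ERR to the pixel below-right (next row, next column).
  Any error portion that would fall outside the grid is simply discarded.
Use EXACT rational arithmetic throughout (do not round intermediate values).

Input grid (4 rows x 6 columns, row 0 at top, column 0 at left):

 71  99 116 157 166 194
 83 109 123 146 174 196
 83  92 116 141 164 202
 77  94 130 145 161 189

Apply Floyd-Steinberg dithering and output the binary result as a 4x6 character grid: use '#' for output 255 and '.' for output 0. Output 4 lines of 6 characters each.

Answer: .#.###
..#.#.
#.#.##
..#.##

Derivation:
(0,0): OLD=71 → NEW=0, ERR=71
(0,1): OLD=2081/16 → NEW=255, ERR=-1999/16
(0,2): OLD=15703/256 → NEW=0, ERR=15703/256
(0,3): OLD=752993/4096 → NEW=255, ERR=-291487/4096
(0,4): OLD=8838567/65536 → NEW=255, ERR=-7873113/65536
(0,5): OLD=148311953/1048576 → NEW=255, ERR=-119074927/1048576
(1,0): OLD=20931/256 → NEW=0, ERR=20931/256
(1,1): OLD=249173/2048 → NEW=0, ERR=249173/2048
(1,2): OLD=11419385/65536 → NEW=255, ERR=-5292295/65536
(1,3): OLD=18281925/262144 → NEW=0, ERR=18281925/262144
(1,4): OLD=2369434991/16777216 → NEW=255, ERR=-1908755089/16777216
(1,5): OLD=27710552665/268435456 → NEW=0, ERR=27710552665/268435456
(2,0): OLD=4304503/32768 → NEW=255, ERR=-4051337/32768
(2,1): OLD=69099405/1048576 → NEW=0, ERR=69099405/1048576
(2,2): OLD=2353428967/16777216 → NEW=255, ERR=-1924761113/16777216
(2,3): OLD=11572597359/134217728 → NEW=0, ERR=11572597359/134217728
(2,4): OLD=815542941645/4294967296 → NEW=255, ERR=-279673718835/4294967296
(2,5): OLD=13651821179243/68719476736 → NEW=255, ERR=-3871645388437/68719476736
(3,0): OLD=850929927/16777216 → NEW=0, ERR=850929927/16777216
(3,1): OLD=14434413435/134217728 → NEW=0, ERR=14434413435/134217728
(3,2): OLD=173392919841/1073741824 → NEW=255, ERR=-100411245279/1073741824
(3,3): OLD=7672664834915/68719476736 → NEW=0, ERR=7672664834915/68719476736
(3,4): OLD=101333181046019/549755813888 → NEW=255, ERR=-38854551495421/549755813888
(3,5): OLD=1199815669181005/8796093022208 → NEW=255, ERR=-1043188051482035/8796093022208
Row 0: .#.###
Row 1: ..#.#.
Row 2: #.#.##
Row 3: ..#.##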